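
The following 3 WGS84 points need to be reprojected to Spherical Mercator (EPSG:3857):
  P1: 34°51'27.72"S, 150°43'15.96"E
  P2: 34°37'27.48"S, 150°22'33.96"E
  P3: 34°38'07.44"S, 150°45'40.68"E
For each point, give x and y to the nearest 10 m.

Web Mercator: x = R·λ, y = R·ln tan(π/4+φ/2), R = 6378137 m.
P1 (-34.8577°, 150.7211°) → (16778196.104, -4144559.918) m.
P2 (-34.6243°, 150.3761°) → (16739790.879, -4112941.503) m.
P3 (-34.6354°, 150.7613°) → (16782671.147, -4114443.187) m.

P1: x 16778200 m, y -4144560 m; P2: x 16739790 m, y -4112940 m; P3: x 16782670 m, y -4114440 m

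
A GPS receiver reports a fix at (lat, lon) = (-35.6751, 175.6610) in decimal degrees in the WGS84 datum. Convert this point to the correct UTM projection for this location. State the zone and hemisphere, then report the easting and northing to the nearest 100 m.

Zone 60S: E 378800 m, N 6051300 m

Longitude 175.6610° lies in the 6° band [174°, 180°), giving zone 60; latitude is south of the equator, so 60S.
Zone 60 central meridian λ₀ = 6×60 − 183 = 177°; Δλ = -1.3390°.
Transverse Mercator on WGS84 with k₀ = 0.9996 gives E = 378822.491 m, N = 6051260.872 m.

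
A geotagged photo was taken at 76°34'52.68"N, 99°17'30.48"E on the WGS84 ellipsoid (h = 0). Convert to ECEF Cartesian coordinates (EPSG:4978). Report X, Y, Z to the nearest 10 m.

WGS84: a = 6378137 m, e² = 0.006694380; N(φ) = a/√(1−e²sin²φ) = 6398432.572 m.
X = (N+h)·cosφ·cosλ = -239748.476 m; Y = (N+h)·cosφ·sinλ = 1465371.677 m; Z = (N(1−e²)+h)·sinφ = 6182092.382 m.

X -239750 m, Y 1465370 m, Z 6182090 m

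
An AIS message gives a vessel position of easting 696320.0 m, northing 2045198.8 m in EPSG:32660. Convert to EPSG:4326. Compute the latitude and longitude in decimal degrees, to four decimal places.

lat 18.4881°, lon 178.8594°

Zone 60N: λ₀ = 177°, k₀ = 0.9996, false easting 500000 m.
Meridian distance M = (N − FN)/k₀ = 2046017.2 m.
Inverse transverse Mercator on WGS84 gives φ = 18.48809987°, λ = 178.85939982°.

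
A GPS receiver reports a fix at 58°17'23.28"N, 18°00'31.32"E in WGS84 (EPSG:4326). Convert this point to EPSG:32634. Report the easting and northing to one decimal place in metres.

E 324653.0 m, N 6464870.6 m

Zone 34 central meridian λ₀ = 6×34 − 183 = 21°; Δλ = -2.9913°.
Transverse Mercator on WGS84 with k₀ = 0.9996 gives E = 324653.046 m, N = 6464870.562 m.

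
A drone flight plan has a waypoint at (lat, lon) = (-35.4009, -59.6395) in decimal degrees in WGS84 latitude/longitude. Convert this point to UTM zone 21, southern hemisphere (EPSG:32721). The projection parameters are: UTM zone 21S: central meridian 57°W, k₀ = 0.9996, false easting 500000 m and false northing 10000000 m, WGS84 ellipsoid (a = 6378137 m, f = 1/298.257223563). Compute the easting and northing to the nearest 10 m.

E 260290 m, N 6079300 m

Zone 21 central meridian λ₀ = 6×21 − 183 = -57°; Δλ = -2.6395°.
Transverse Mercator on WGS84 with k₀ = 0.9996 gives E = 260293.787 m, N = 6079297.339 m.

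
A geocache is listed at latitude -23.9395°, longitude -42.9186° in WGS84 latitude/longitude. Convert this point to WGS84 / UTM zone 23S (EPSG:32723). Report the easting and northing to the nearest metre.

E 711832 m, N 7350910 m

Zone 23 central meridian λ₀ = 6×23 − 183 = -45°; Δλ = +2.0814°.
Transverse Mercator on WGS84 with k₀ = 0.9996 gives E = 711831.749 m, N = 7350909.901 m.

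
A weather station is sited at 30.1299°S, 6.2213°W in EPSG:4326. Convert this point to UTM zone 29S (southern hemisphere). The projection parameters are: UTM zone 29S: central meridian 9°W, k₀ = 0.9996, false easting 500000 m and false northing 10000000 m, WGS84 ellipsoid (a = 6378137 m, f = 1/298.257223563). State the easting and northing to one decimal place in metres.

Zone 29 central meridian λ₀ = 6×29 − 183 = -9°; Δλ = +2.7787°.
Transverse Mercator on WGS84 with k₀ = 0.9996 gives E = 767701.896 m, N = 6663560.468 m.

E 767701.9 m, N 6663560.5 m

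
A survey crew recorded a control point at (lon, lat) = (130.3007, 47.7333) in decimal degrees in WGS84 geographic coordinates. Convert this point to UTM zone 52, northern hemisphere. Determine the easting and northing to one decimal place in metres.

E 597524.6 m, N 5287477.6 m

Zone 52 central meridian λ₀ = 6×52 − 183 = 129°; Δλ = +1.3007°.
Transverse Mercator on WGS84 with k₀ = 0.9996 gives E = 597524.608 m, N = 5287477.574 m.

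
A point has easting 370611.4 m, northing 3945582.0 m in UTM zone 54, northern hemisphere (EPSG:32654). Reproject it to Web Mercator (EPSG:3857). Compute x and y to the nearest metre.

x 15536950 m, y 4251965 m

Unproject from UTM 54N (λ₀ = 141°) → φ = 35.64559969°, λ = 139.57079997°.
Web Mercator (R = 6378137 m): x = 15536950.382 m, y = 4251965.374 m.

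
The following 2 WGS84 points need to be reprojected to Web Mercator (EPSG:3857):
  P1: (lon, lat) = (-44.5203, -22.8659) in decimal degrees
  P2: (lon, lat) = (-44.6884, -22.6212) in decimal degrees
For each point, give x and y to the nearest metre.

Web Mercator: x = R·λ, y = R·ln tan(π/4+φ/2), R = 6378137 m.
P1 (-22.8659°, -44.5203°) → (-4955977.126, -2615809.547) m.
P2 (-22.6212°, -44.6884°) → (-4974689.932, -2586273.011) m.

P1: x -4955977 m, y -2615810 m; P2: x -4974690 m, y -2586273 m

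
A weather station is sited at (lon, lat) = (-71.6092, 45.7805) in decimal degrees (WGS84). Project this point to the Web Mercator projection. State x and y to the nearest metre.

Web Mercator is spherical with R = a = 6378137 m.
x = R·λ = 6378137 × -1.249816315 = -7971499.680 m.
y = R·ln tan(π/4 + φ/2) = 6378137 × 0.900771447 = 5745243.693 m.

x -7971500 m, y 5745244 m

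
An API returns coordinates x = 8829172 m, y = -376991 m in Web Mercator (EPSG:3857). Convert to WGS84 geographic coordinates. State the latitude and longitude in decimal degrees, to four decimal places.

lat -3.3846°, lon 79.3138°

R = 6378137 m. λ = x/R = 79.31380154°.
φ = 2·arctan(exp(y/R)) − 90° = 2·arctan(0.94261) − 90° = -3.38459760°.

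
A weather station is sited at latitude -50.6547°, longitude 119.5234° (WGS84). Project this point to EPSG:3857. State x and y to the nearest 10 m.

Web Mercator is spherical with R = a = 6378137 m.
x = R·λ = 6378137 × 2.086076863 = 13305284.026 m.
y = R·ln tan(π/4 + φ/2) = 6378137 × -1.028582476 = -6560439.948 m.

x 13305280 m, y -6560440 m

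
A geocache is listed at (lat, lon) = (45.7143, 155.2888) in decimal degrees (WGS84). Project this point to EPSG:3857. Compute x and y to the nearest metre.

Web Mercator is spherical with R = a = 6378137 m.
x = R·λ = 6378137 × 2.710300851 = 17286670.142 m.
y = R·ln tan(π/4 + φ/2) = 6378137 × 0.899115714 = 5734683.205 m.

x 17286670 m, y 5734683 m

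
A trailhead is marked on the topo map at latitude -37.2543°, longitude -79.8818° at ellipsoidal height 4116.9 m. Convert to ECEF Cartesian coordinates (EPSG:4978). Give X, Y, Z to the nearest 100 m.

X 893500 m, Y -5007100 m, Z -3842400 m

WGS84: a = 6378137 m, e² = 0.006694380; N(φ) = a/√(1−e²sin²φ) = 6385974.771 m.
X = (N+h)·cosφ·cosλ = 893547.023 m; Y = (N+h)·cosφ·sinλ = -5007131.413 m; Z = (N(1−e²)+h)·sinφ = -3842386.843 m.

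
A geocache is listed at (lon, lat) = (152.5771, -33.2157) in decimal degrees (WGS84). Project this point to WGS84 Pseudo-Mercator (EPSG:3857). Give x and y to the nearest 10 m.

x 16984810 m, y -3923970 m

Web Mercator is spherical with R = a = 6378137 m.
x = R·λ = 6378137 × 2.662972758 = 16984805.079 m.
y = R·ln tan(π/4 + φ/2) = 6378137 × -0.615221914 = -3923969.654 m.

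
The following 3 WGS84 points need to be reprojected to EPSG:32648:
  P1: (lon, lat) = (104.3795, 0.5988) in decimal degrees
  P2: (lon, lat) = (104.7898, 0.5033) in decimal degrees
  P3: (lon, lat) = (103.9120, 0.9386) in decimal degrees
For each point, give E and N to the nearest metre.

P1: E 430956 m, N 66189 m; P2: E 476611 m, N 55630 m; P3: E 378942 m, N 103762 m

UTM zone 48N: λ₀ = 105°, k₀ = 0.9996.
P1 (0.5988°, 104.3795°) → (430956.273, 66189.323) m.
P2 (0.5033°, 104.7898°) → (476610.846, 55630.163) m.
P3 (0.9386°, 103.9120°) → (378941.655, 103762.424) m.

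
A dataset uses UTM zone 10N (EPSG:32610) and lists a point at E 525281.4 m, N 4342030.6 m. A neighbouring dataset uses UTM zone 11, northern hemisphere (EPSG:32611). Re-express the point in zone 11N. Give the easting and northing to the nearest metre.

E 7232 m, N 4357538 m

UTM 10N → geographic: φ = 39.22720027°, λ = -122.70710040°.
UTM 11N (λ₀ = -117°) forward: E = 7232.485 m, N = 4357538.353 m.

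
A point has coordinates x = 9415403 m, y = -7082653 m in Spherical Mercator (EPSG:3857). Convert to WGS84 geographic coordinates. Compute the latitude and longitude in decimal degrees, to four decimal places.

R = 6378137 m. λ = x/R = 84.58000421°.
φ = 2·arctan(exp(y/R)) − 90° = 2·arctan(0.32941) − 90° = -53.53539968°.

lat -53.5354°, lon 84.5800°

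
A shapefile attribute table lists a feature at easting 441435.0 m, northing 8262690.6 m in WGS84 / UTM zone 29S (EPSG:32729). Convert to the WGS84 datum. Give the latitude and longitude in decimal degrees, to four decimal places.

Zone 29S: λ₀ = -9°, k₀ = 0.9996, false easting 500000 m, false northing 10000000 m.
Meridian distance M = (N − FN)/k₀ = -1738004.6 m.
Inverse transverse Mercator on WGS84 gives φ = -15.71340037°, λ = -9.54660009°.

lat -15.7134°, lon -9.5466°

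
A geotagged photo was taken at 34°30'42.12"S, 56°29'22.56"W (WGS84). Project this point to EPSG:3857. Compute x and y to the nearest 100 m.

x -6288400 m, y -4097700 m

Web Mercator is spherical with R = a = 6378137 m.
x = R·λ = 6378137 × -0.985929513 = -6288393.507 m.
y = R·ln tan(π/4 + φ/2) = 6378137 × -0.642463393 = -4097719.538 m.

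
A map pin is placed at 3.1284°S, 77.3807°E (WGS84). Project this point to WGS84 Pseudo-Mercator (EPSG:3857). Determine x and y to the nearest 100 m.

Web Mercator is spherical with R = a = 6378137 m.
x = R·λ = 6378137 × 1.350547992 = 8613980.121 m.
y = R·ln tan(π/4 + φ/2) = 6378137 × -0.054628030 = -348425.062 m.

x 8614000 m, y -348400 m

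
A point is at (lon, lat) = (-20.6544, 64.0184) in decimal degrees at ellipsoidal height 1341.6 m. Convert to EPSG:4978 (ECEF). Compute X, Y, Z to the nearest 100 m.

X 2622200 m, Y -988500 m, Z 5711800 m

WGS84: a = 6378137 m, e² = 0.006694380; N(φ) = a/√(1−e²sin²φ) = 6395458.958 m.
X = (N+h)·cosφ·cosλ = 2622206.915 m; Y = (N+h)·cosφ·sinλ = -988465.223 m; Z = (N(1−e²)+h)·sinφ = 5711819.831 m.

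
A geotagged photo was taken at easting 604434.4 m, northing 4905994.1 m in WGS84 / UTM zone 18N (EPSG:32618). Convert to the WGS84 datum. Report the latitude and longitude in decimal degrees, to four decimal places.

lat 44.2997°, lon -73.6908°

Zone 18N: λ₀ = -75°, k₀ = 0.9996, false easting 500000 m.
Meridian distance M = (N − FN)/k₀ = 4907957.3 m.
Inverse transverse Mercator on WGS84 gives φ = 44.29969979°, λ = -73.69079977°.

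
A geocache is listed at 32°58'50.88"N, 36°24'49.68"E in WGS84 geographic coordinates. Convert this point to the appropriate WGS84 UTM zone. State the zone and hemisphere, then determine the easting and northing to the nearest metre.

Longitude 36.4138° lies in the 6° band [36°, 42°), giving zone 37; latitude is north of the equator, so 37N.
Zone 37 central meridian λ₀ = 6×37 − 183 = 39°; Δλ = -2.5862°.
Transverse Mercator on WGS84 with k₀ = 0.9996 gives E = 258321.970 m, N = 3652128.803 m.

Zone 37N: E 258322 m, N 3652129 m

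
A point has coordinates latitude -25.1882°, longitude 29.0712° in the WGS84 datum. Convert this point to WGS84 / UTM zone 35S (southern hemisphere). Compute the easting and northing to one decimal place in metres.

Zone 35 central meridian λ₀ = 6×35 − 183 = 27°; Δλ = +2.0712°.
Transverse Mercator on WGS84 with k₀ = 0.9996 gives E = 708713.894 m, N = 7212606.885 m.

E 708713.9 m, N 7212606.9 m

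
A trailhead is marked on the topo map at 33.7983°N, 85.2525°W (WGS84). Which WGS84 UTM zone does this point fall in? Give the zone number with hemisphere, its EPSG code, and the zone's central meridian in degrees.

UTM zone = ⌊(λ + 180)/6⌋ + 1; -85.2525° ∈ [-90°, -84°) → zone 16.
Hemisphere: N (φ ≥ 0).
Central meridian λ₀ = 6×16 − 183 = -87°.
EPSG code: 32616.

Zone 16N (EPSG:32616), central meridian -87°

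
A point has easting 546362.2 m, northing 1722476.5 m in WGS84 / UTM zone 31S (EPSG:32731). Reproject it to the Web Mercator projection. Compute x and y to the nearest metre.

Unproject from UTM 31S (λ₀ = 3°) → φ = -74.58150008°, λ = 4.56240126°.
Web Mercator (R = 6378137 m): x = 507884.185 m, y = -12754652.116 m.

x 507884 m, y -12754652 m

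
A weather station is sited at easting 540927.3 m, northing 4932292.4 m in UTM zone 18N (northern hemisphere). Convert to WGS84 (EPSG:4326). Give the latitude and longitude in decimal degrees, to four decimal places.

lat 44.5428°, lon -74.4848°

Zone 18N: λ₀ = -75°, k₀ = 0.9996, false easting 500000 m.
Meridian distance M = (N − FN)/k₀ = 4934266.1 m.
Inverse transverse Mercator on WGS84 gives φ = 44.54280009°, λ = -74.48479970°.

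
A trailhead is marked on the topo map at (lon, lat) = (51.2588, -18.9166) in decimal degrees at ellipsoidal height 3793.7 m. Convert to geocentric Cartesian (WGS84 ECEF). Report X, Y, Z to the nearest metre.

X 3779464 m, Y 4710596 m, Z -2055848 m

WGS84: a = 6378137 m, e² = 0.006694380; N(φ) = a/√(1−e²sin²φ) = 6380381.950 m.
X = (N+h)·cosφ·cosλ = 3779463.571 m; Y = (N+h)·cosφ·sinλ = 4710595.953 m; Z = (N(1−e²)+h)·sinφ = -2055848.442 m.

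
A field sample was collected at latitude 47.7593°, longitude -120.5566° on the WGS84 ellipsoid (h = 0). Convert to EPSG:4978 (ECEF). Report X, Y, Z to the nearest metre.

X -2183821 m, Y -3699032 m, Z 4698927 m

WGS84: a = 6378137 m, e² = 0.006694380; N(φ) = a/√(1−e²sin²φ) = 6389870.263 m.
X = (N+h)·cosφ·cosλ = -2183821.172 m; Y = (N+h)·cosφ·sinλ = -3699031.907 m; Z = (N(1−e²)+h)·sinφ = 4698926.700 m.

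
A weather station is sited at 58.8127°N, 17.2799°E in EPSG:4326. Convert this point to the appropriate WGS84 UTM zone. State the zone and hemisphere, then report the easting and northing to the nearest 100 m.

Zone 33N: E 631700 m, N 6521400 m

Longitude 17.2799° lies in the 6° band [12°, 18°), giving zone 33; latitude is north of the equator, so 33N.
Zone 33 central meridian λ₀ = 6×33 − 183 = 15°; Δλ = +2.2799°.
Transverse Mercator on WGS84 with k₀ = 0.9996 gives E = 631680.063 m, N = 6521438.077 m.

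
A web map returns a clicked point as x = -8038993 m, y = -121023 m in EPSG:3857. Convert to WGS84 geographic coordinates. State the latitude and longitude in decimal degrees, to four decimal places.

R = 6378137 m. λ = x/R = -72.21550281°.
φ = 2·arctan(exp(y/R)) − 90° = 2·arctan(0.98120) − 90° = -1.08710288°.

lat -1.0871°, lon -72.2155°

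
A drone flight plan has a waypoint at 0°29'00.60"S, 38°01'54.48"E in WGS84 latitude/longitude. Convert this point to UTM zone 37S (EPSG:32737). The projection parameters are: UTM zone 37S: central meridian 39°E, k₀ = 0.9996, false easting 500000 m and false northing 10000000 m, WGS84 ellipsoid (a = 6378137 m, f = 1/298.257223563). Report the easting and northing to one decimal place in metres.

E 392262.2 m, N 9946551.0 m

Zone 37 central meridian λ₀ = 6×37 − 183 = 39°; Δλ = -0.9682°.
Transverse Mercator on WGS84 with k₀ = 0.9996 gives E = 392262.230 m, N = 9946551.028 m.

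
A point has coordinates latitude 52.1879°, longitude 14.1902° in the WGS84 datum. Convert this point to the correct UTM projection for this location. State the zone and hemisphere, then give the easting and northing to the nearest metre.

Longitude 14.1902° lies in the 6° band [12°, 18°), giving zone 33; latitude is north of the equator, so 33N.
Zone 33 central meridian λ₀ = 6×33 − 183 = 15°; Δλ = -0.8098°.
Transverse Mercator on WGS84 with k₀ = 0.9996 gives E = 444640.306 m, N = 5782246.402 m.

Zone 33N: E 444640 m, N 5782246 m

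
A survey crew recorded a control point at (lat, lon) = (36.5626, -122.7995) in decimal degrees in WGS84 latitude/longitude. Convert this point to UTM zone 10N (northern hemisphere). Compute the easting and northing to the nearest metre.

E 517941 m, N 4046371 m

Zone 10 central meridian λ₀ = 6×10 − 183 = -123°; Δλ = +0.2005°.
Transverse Mercator on WGS84 with k₀ = 0.9996 gives E = 517941.377 m, N = 4046370.656 m.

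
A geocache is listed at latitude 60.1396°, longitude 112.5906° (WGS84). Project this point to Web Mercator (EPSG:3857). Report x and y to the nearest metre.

x 12533528 m, y 8430884 m

Web Mercator is spherical with R = a = 6378137 m.
x = R·λ = 6378137 × 1.965076677 = 12533528.260 m.
y = R·ln tan(π/4 + φ/2) = 6378137 × 1.321841172 = 8430884.089 m.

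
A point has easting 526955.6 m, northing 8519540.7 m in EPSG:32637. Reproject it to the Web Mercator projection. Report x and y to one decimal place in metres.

x 4458779.6 m, y 13733375.2 m

Unproject from UTM 37N (λ₀ = 39°) → φ = 76.75379958°, λ = 40.05389831°.
Web Mercator (R = 6378137 m): x = 4458779.564 m, y = 13733375.218 m.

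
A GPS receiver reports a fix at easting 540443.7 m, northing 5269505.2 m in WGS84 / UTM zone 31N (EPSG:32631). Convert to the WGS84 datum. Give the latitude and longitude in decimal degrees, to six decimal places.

lat 47.577700°, lon 3.537800°

Zone 31N: λ₀ = 3°, k₀ = 0.9996, false easting 500000 m.
Meridian distance M = (N − FN)/k₀ = 5271613.8 m.
Inverse transverse Mercator on WGS84 gives φ = 47.57770012°, λ = 3.53779982°.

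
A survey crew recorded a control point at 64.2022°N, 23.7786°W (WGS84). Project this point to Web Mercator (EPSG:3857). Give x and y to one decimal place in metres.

x -2647021.6 m, y 9401297.4 m

Web Mercator is spherical with R = a = 6378137 m.
x = R·λ = 6378137 × -0.415014862 = -2647021.644 m.
y = R·ln tan(π/4 + φ/2) = 6378137 × 1.473987999 = 9401297.392 m.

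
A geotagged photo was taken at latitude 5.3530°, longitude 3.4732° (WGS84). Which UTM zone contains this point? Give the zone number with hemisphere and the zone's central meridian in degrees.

UTM zone = ⌊(λ + 180)/6⌋ + 1; 3.4732° ∈ [0°, 6°) → zone 31.
Hemisphere: N (φ ≥ 0).
Central meridian λ₀ = 6×31 − 183 = 3°.

Zone 31N, central meridian 3°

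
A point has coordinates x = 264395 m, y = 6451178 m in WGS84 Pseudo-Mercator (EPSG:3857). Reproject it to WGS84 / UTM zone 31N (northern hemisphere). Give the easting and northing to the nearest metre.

E 455242 m, N 5541964 m

Web Mercator inverse (R = 6378137 m) → φ = 50.02829800°, λ = 2.37510070°.
UTM 31N forward: E = 455241.741 m, N = 5541964.068 m.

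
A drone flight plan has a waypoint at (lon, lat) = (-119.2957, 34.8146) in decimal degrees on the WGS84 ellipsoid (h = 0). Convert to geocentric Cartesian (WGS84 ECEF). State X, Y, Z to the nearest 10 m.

X -2565100 m, Y -4571750 m, Z 3621000 m

WGS84: a = 6378137 m, e² = 0.006694380; N(φ) = a/√(1−e²sin²φ) = 6385107.123 m.
X = (N+h)·cosφ·cosλ = -2565096.082 m; Y = (N+h)·cosφ·sinλ = -4571751.375 m; Z = (N(1−e²)+h)·sinφ = 3620999.477 m.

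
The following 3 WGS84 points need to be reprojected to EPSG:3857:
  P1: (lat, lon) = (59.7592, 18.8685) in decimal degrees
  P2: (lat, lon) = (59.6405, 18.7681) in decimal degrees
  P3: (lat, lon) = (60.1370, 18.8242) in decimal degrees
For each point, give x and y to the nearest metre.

P1: x 2100432 m, y 8346320 m; P2: x 2089255 m, y 8320130 m; P3: x 2095500 m, y 8430303 m

Web Mercator: x = R·λ, y = R·ln tan(π/4+φ/2), R = 6378137 m.
P1 (59.7592°, 18.8685°) → (2100431.812, 8346320.454) m.
P2 (59.6405°, 18.7681°) → (2089255.335, 8320130.450) m.
P3 (60.1370°, 18.8242°) → (2095500.359, 8430302.796) m.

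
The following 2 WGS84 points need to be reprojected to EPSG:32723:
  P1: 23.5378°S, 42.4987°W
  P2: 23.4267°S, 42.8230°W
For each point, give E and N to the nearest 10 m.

UTM zone 23S: λ₀ = -45°, k₀ = 0.9996.
P1 (-23.5378°, -42.4987°) → (755365.899, 7394716.893) m.
P2 (-23.4267°, -42.8230°) → (722431.708, 7407562.792) m.

P1: E 755370 m, N 7394720 m; P2: E 722430 m, N 7407560 m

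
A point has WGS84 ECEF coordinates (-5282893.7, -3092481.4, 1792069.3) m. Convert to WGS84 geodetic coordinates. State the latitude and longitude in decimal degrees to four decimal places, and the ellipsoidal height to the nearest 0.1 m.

λ = atan2(Y, X) = -149.65630023°; p = √(X²+Y²) = 6121471.0 m.
Bowring's method on WGS84 (a = 6378137 m, b = 6356752.314 m) gives φ = 16.42150024°, h = 1953.653 m.

lat 16.4215°, lon -149.6563°, h 1953.7 m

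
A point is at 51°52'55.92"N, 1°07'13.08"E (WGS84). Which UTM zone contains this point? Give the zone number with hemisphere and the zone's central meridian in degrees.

Zone 31N, central meridian 3°

UTM zone = ⌊(λ + 180)/6⌋ + 1; 1.1203° ∈ [0°, 6°) → zone 31.
Hemisphere: N (φ ≥ 0).
Central meridian λ₀ = 6×31 − 183 = 3°.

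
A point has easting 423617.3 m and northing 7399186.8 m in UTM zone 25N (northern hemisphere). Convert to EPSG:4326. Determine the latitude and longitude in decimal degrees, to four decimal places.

lat 66.7017°, lon -34.7308°

Zone 25N: λ₀ = -33°, k₀ = 0.9996, false easting 500000 m.
Meridian distance M = (N − FN)/k₀ = 7402147.7 m.
Inverse transverse Mercator on WGS84 gives φ = 66.70169994°, λ = -34.73079910°.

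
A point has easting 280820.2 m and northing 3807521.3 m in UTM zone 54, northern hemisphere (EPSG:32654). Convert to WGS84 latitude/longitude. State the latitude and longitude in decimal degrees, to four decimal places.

lat 34.3859°, lon 138.6160°

Zone 54N: λ₀ = 141°, k₀ = 0.9996, false easting 500000 m.
Meridian distance M = (N − FN)/k₀ = 3809044.9 m.
Inverse transverse Mercator on WGS84 gives φ = 34.38590002°, λ = 138.61599965°.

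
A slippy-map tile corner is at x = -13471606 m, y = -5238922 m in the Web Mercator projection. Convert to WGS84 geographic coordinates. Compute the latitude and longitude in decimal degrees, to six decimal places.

R = 6378137 m. λ = x/R = -121.01749571°.
φ = 2·arctan(exp(y/R)) − 90° = 2·arctan(0.43982) − 90° = -42.51819899°.

lat -42.518199°, lon -121.017496°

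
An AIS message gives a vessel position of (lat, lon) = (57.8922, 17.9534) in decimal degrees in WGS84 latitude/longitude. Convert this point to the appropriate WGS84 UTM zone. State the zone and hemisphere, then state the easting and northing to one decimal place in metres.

Zone 33N: E 675063.8 m, N 6420531.7 m

Longitude 17.9534° lies in the 6° band [12°, 18°), giving zone 33; latitude is north of the equator, so 33N.
Zone 33 central meridian λ₀ = 6×33 − 183 = 15°; Δλ = +2.9534°.
Transverse Mercator on WGS84 with k₀ = 0.9996 gives E = 675063.751 m, N = 6420531.741 m.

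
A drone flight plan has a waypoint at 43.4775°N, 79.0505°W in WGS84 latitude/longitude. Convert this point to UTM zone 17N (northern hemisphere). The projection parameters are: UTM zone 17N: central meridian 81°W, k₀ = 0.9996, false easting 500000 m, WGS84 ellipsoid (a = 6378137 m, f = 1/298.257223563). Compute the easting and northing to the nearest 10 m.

E 657670 m, N 4815690 m

Zone 17 central meridian λ₀ = 6×17 − 183 = -81°; Δλ = +1.9495°.
Transverse Mercator on WGS84 with k₀ = 0.9996 gives E = 657666.198 m, N = 4815688.565 m.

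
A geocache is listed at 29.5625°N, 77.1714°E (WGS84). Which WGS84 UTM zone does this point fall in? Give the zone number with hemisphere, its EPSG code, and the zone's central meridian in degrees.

Zone 43N (EPSG:32643), central meridian 75°

UTM zone = ⌊(λ + 180)/6⌋ + 1; 77.1714° ∈ [72°, 78°) → zone 43.
Hemisphere: N (φ ≥ 0).
Central meridian λ₀ = 6×43 − 183 = 75°.
EPSG code: 32643.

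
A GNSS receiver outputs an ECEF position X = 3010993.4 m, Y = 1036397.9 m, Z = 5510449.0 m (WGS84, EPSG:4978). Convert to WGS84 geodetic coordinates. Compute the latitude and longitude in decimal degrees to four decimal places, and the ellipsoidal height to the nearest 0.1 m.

λ = atan2(Y, X) = 18.99370075°; p = √(X²+Y²) = 3184368.4 m.
Bowring's method on WGS84 (a = 6378137 m, b = 6356752.314 m) gives φ = 60.14369987°, h = 2287.861 m.

lat 60.1437°, lon 18.9937°, h 2287.9 m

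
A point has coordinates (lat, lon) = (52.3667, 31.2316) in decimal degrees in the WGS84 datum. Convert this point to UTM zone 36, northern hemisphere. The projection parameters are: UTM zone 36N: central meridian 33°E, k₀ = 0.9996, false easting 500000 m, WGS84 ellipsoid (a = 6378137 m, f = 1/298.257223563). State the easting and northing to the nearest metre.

E 379598 m, N 5803297 m

Zone 36 central meridian λ₀ = 6×36 − 183 = 33°; Δλ = -1.7684°.
Transverse Mercator on WGS84 with k₀ = 0.9996 gives E = 379597.689 m, N = 5803296.583 m.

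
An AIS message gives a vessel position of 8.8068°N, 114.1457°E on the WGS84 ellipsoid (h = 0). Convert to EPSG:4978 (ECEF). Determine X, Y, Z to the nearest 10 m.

WGS84: a = 6378137 m, e² = 0.006694380; N(φ) = a/√(1−e²sin²φ) = 6378637.488 m.
X = (N+h)·cosφ·cosλ = -2578473.062 m; Y = (N+h)·cosφ·sinλ = 5751935.865 m; Z = (N(1−e²)+h)·sinφ = 970051.644 m.

X -2578470 m, Y 5751940 m, Z 970050 m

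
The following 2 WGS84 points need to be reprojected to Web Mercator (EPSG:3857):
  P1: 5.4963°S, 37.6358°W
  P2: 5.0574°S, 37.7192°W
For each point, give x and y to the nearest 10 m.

P1: x -4189600 m, y -612790 m; P2: x -4198880 m, y -563720 m

Web Mercator: x = R·λ, y = R·ln tan(π/4+φ/2), R = 6378137 m.
P1 (-5.4963°, -37.6358°) → (-4189598.092, -612785.878) m.
P2 (-5.0574°, -37.7192°) → (-4198882.137, -563719.686) m.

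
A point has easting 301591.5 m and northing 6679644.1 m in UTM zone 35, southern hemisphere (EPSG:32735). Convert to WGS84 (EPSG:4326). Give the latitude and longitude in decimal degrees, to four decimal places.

lat -29.9981°, lon 24.9431°

Zone 35S: λ₀ = 27°, k₀ = 0.9996, false easting 500000 m, false northing 10000000 m.
Meridian distance M = (N − FN)/k₀ = -3321684.6 m.
Inverse transverse Mercator on WGS84 gives φ = -29.99810001°, λ = 24.94309993°.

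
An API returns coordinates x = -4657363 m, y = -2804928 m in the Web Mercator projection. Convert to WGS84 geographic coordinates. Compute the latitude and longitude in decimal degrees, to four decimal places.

lat -24.4221°, lon -41.8378°

R = 6378137 m. λ = x/R = -41.83780367°.
φ = 2·arctan(exp(y/R)) − 90° = 2·arctan(0.64418) − 90° = -24.42210133°.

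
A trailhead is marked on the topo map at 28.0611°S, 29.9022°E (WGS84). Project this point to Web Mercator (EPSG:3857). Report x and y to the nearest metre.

Web Mercator is spherical with R = a = 6378137 m.
x = R·λ = 6378137 × 0.521891844 = 3328697.678 m.
y = R·ln tan(π/4 + φ/2) = 6378137 × -0.510600398 = -3256679.288 m.

x 3328698 m, y -3256679 m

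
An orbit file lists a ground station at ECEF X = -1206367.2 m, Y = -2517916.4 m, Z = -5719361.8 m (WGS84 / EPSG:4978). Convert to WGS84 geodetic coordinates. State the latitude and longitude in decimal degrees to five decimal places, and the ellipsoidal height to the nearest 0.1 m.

λ = atan2(Y, X) = -115.59970011°; p = √(X²+Y²) = 2791993.0 m.
Bowring's method on WGS84 (a = 6378137 m, b = 6356752.314 m) gives φ = -64.13129952°, h = 3606.907 m.

lat -64.13130°, lon -115.59970°, h 3606.9 m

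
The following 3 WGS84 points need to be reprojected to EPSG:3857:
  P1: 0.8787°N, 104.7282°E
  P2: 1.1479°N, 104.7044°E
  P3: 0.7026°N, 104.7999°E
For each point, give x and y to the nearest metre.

P1: x 11658290 m, y 97820 m; P2: x 11655640 m, y 127792 m; P3: x 11666272 m, y 78215 m

Web Mercator: x = R·λ, y = R·ln tan(π/4+φ/2), R = 6378137 m.
P1 (0.8787°, 104.7282°) → (11658289.896, 97820.271) m.
P2 (1.1479°, 104.7044°) → (11655640.492, 127792.193) m.
P3 (0.7026°, 104.7999°) → (11666271.503, 78215.034) m.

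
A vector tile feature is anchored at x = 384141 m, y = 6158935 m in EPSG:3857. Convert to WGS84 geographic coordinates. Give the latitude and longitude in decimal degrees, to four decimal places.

R = 6378137 m. λ = x/R = 3.45079732°.
φ = 2·arctan(exp(y/R)) − 90° = 2·arctan(2.62645) − 90° = 48.31209936°.

lat 48.3121°, lon 3.4508°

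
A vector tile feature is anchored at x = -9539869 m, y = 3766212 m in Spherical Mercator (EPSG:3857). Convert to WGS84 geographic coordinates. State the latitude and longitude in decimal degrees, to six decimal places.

R = 6378137 m. λ = x/R = -85.69810131°.
φ = 2·arctan(exp(y/R)) − 90° = 2·arctan(1.80487) − 90° = 32.02210042°.

lat 32.022100°, lon -85.698101°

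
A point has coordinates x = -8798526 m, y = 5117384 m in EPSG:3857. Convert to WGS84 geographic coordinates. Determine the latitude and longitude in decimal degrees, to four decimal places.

R = 6378137 m. λ = x/R = -79.03850384°.
φ = 2·arctan(exp(y/R)) − 90° = 2·arctan(2.23074) − 90° = 41.70830096°.

lat 41.7083°, lon -79.0385°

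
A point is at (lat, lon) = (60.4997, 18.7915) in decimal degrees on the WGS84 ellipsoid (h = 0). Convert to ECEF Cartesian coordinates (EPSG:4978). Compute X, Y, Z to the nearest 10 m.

X 2980930 m, Y 1014300 m, Z 5528100 m

WGS84: a = 6378137 m, e² = 0.006694380; N(φ) = a/√(1−e²sin²φ) = 6394370.823 m.
X = (N+h)·cosφ·cosλ = 2980929.390 m; Y = (N+h)·cosφ·sinλ = 1014297.685 m; Z = (N(1−e²)+h)·sinφ = 5528103.942 m.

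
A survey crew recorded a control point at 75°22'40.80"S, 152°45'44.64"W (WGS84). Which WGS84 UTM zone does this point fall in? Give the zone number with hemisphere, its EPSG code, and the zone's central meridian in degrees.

UTM zone = ⌊(λ + 180)/6⌋ + 1; -152.7624° ∈ [-156°, -150°) → zone 5.
Hemisphere: S (φ < 0).
Central meridian λ₀ = 6×5 − 183 = -153°.
EPSG code: 32705.

Zone 5S (EPSG:32705), central meridian -153°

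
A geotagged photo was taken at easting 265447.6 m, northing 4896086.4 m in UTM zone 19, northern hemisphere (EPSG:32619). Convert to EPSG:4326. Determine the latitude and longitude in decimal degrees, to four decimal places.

lat 44.1803°, lon -71.9344°

Zone 19N: λ₀ = -69°, k₀ = 0.9996, false easting 500000 m.
Meridian distance M = (N − FN)/k₀ = 4898045.6 m.
Inverse transverse Mercator on WGS84 gives φ = 44.18029957°, λ = -71.93440036°.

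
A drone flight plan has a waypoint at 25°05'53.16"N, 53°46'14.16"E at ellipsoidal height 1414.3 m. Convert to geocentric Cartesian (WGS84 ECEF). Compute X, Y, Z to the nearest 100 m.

WGS84: a = 6378137 m, e² = 0.006694380; N(φ) = a/√(1−e²sin²φ) = 6381981.549 m.
X = (N+h)·cosφ·cosλ = 3416503.762 m; Y = (N+h)·cosφ·sinλ = 4663038.072 m; Z = (N(1−e²)+h)·sinφ = 2689519.178 m.

X 3416500 m, Y 4663000 m, Z 2689500 m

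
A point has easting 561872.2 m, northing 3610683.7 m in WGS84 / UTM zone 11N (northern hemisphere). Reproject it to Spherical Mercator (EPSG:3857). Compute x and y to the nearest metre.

x -12950954 m, y 3846559 m

Unproject from UTM 11N (λ₀ = -117°) → φ = 32.63200016°, λ = -116.34039978°.
Web Mercator (R = 6378137 m): x = -12950954.063 m, y = 3846559.391 m.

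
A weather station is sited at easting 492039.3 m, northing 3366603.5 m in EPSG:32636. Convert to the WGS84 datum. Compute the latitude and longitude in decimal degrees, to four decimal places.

Zone 36N: λ₀ = 33°, k₀ = 0.9996, false easting 500000 m.
Meridian distance M = (N − FN)/k₀ = 3367950.7 m.
Inverse transverse Mercator on WGS84 gives φ = 30.43149965°, λ = 32.91709998°.

lat 30.4315°, lon 32.9171°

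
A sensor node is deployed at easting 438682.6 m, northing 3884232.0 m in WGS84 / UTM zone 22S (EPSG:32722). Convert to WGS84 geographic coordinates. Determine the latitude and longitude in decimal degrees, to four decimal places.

lat -55.1847°, lon -51.9630°

Zone 22S: λ₀ = -51°, k₀ = 0.9996, false easting 500000 m, false northing 10000000 m.
Meridian distance M = (N − FN)/k₀ = -6118215.3 m.
Inverse transverse Mercator on WGS84 gives φ = -55.18469964°, λ = -51.96300007°.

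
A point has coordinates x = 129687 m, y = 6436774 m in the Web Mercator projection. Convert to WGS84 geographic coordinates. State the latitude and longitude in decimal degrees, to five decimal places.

lat 49.94510°, lon 1.16500°

R = 6378137 m. λ = x/R = 1.16499814°.
φ = 2·arctan(exp(y/R)) − 90° = 2·arctan(2.74339) − 90° = 49.94510260°.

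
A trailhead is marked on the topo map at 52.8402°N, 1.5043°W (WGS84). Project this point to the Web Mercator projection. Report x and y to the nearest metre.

x -167458 m, y 6953494 m

Web Mercator is spherical with R = a = 6378137 m.
x = R·λ = 6378137 × -0.026254988 = -167457.910 m.
y = R·ln tan(π/4 + φ/2) = 6378137 × 1.090207654 = 6953493.774 m.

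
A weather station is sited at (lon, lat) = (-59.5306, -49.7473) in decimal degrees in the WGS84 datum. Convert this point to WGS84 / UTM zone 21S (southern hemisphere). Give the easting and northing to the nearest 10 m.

E 317700 m, N 4486390 m

Zone 21 central meridian λ₀ = 6×21 − 183 = -57°; Δλ = -2.5306°.
Transverse Mercator on WGS84 with k₀ = 0.9996 gives E = 317700.193 m, N = 4486391.569 m.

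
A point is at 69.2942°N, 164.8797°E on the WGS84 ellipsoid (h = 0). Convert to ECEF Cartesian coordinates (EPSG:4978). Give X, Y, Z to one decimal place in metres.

WGS84: a = 6378137 m, e² = 0.006694380; N(φ) = a/√(1−e²sin²φ) = 6396899.454 m.
X = (N+h)·cosφ·cosλ = -2183447.648 m; Y = (N+h)·cosφ·sinλ = 589969.389 m; Z = (N(1−e²)+h)·sinφ = 5943655.241 m.

X -2183447.6 m, Y 589969.4 m, Z 5943655.2 m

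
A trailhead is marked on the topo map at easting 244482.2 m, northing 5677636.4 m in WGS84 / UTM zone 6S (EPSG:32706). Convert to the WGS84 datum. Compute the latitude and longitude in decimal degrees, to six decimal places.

lat -39.013000°, lon -149.951100°

Zone 6S: λ₀ = -147°, k₀ = 0.9996, false easting 500000 m, false northing 10000000 m.
Meridian distance M = (N − FN)/k₀ = -4324093.2 m.
Inverse transverse Mercator on WGS84 gives φ = -39.01300011°, λ = -149.95109961°.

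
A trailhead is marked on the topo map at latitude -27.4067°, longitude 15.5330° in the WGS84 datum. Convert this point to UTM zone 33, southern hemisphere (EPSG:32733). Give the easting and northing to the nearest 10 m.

E 552690 m, N 6968400 m

Zone 33 central meridian λ₀ = 6×33 − 183 = 15°; Δλ = +0.5330°.
Transverse Mercator on WGS84 with k₀ = 0.9996 gives E = 552690.566 m, N = 6968404.873 m.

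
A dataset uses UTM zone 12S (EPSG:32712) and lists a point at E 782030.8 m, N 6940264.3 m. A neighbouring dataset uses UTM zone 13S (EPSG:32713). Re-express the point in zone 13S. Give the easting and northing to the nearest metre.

UTM 12S → geographic: φ = -27.63230014°, λ = -108.14190025°.
UTM 13S (λ₀ = -105°) forward: E = 189949.031 m, N = 6939583.218 m.

E 189949 m, N 6939583 m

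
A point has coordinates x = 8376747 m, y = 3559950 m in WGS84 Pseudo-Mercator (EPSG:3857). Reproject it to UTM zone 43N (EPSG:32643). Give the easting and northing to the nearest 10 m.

E 523970 m, N 3367330 m

Web Mercator inverse (R = 6378137 m) → φ = 30.43780001°, λ = 75.24959861°.
UTM 43N forward: E = 523966.878 m, N = 3367325.206 m.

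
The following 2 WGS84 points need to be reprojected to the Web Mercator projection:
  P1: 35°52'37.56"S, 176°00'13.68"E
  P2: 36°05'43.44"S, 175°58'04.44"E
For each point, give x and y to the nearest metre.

P1: x 19592653 m, y -4283724 m; P2: x 19588657 m, y -4313756 m

Web Mercator: x = R·λ, y = R·ln tan(π/4+φ/2), R = 6378137 m.
P1 (-35.8771°, 176.0038°) → (19592653.394, -4283723.672) m.
P2 (-36.0954°, 175.9679°) → (19588657.024, -4313756.217) m.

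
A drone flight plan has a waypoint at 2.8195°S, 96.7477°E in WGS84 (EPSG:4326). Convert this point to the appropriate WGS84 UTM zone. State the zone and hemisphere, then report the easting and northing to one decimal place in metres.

Zone 47S: E 249612.2 m, N 9688115.8 m

Longitude 96.7477° lies in the 6° band [96°, 102°), giving zone 47; latitude is south of the equator, so 47S.
Zone 47 central meridian λ₀ = 6×47 − 183 = 99°; Δλ = -2.2523°.
Transverse Mercator on WGS84 with k₀ = 0.9996 gives E = 249612.151 m, N = 9688115.834 m.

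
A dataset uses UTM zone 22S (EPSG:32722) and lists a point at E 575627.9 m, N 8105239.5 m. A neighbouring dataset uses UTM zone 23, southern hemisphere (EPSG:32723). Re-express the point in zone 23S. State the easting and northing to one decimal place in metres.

UTM 22S → geographic: φ = -17.13619977°, λ = -50.28899979°.
UTM 23S (λ₀ = -45°) forward: E = -63235.708 m, N = 8097702.486 m.

E -63235.7 m, N 8097702.5 m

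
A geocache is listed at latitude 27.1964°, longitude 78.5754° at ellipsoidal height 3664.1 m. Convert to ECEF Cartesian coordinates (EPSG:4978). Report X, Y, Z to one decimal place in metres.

X 1125130.2 m, Y 5567685.4 m, Z 2899263.4 m

WGS84: a = 6378137 m, e² = 0.006694380; N(φ) = a/√(1−e²sin²φ) = 6382601.186 m.
X = (N+h)·cosφ·cosλ = 1125130.207 m; Y = (N+h)·cosφ·sinλ = 5567685.440 m; Z = (N(1−e²)+h)·sinφ = 2899263.440 m.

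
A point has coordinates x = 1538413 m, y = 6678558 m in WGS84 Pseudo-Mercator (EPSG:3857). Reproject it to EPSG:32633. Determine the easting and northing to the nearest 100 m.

Web Mercator inverse (R = 6378137 m) → φ = 51.32260258°, λ = 13.81979911°.
UTM 33N forward: E = 417762.647 m, N = 5686361.768 m.

E 417800 m, N 5686400 m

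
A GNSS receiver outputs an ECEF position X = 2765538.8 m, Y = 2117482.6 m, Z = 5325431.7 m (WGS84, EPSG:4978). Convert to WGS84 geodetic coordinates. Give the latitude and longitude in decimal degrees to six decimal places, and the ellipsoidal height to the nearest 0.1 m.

λ = atan2(Y, X) = 37.44009915°; p = √(X²+Y²) = 3483093.1 m.
Bowring's method on WGS84 (a = 6378137 m, b = 6356752.314 m) gives φ = 56.98939994°, h = 208.206 m.

lat 56.989400°, lon 37.440099°, h 208.2 m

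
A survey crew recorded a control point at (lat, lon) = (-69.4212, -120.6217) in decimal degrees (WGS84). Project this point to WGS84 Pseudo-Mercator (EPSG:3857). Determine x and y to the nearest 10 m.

Web Mercator is spherical with R = a = 6378137 m.
x = R·λ = 6378137 × -2.105245814 = -13427546.223 m.
y = R·ln tan(π/4 + φ/2) = 6378137 × -1.706280963 = -10882893.740 m.

x -13427550 m, y -10882890 m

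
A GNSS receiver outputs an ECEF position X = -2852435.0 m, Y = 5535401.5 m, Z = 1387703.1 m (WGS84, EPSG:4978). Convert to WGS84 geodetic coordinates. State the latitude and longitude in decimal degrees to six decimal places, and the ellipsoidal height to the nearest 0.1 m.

lat 12.644900°, lon 117.262400°, h 2752.3 m

λ = atan2(Y, X) = 117.26239976°; p = √(X²+Y²) = 6227122.5 m.
Bowring's method on WGS84 (a = 6378137 m, b = 6356752.314 m) gives φ = 12.64490033°, h = 2752.267 m.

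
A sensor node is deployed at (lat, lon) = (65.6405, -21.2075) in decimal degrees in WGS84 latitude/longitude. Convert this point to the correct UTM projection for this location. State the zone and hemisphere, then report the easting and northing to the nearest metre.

Zone 27N: E 490450 m, N 7279856 m

Longitude -21.2075° lies in the 6° band [-24°, -18°), giving zone 27; latitude is north of the equator, so 27N.
Zone 27 central meridian λ₀ = 6×27 − 183 = -21°; Δλ = -0.2075°.
Transverse Mercator on WGS84 with k₀ = 0.9996 gives E = 490449.917 m, N = 7279855.855 m.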